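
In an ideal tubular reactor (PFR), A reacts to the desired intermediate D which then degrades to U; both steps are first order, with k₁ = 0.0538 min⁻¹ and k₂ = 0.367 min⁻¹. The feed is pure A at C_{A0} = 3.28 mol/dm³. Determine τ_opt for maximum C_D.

6.13 min

For first-order series the maximum of C_D occurs at τ_opt = ln(k₂/k₁)/(k₂−k₁).
= ln(0.367/0.0538)/(0.367−0.0538) = ln(6.822)/0.3132 = 1.920/0.3132 = 6.13 min.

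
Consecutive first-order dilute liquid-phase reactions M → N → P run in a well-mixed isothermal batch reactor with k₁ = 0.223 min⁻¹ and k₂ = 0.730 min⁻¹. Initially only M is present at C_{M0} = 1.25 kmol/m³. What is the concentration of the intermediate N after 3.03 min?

0.220 kmol/m³

For first-order series with pure M initially, C_N(t) = k₁C_{M0}/(k₂−k₁)·(e^(−k₁t) − e^(−k₂t)).
e^(−k₁t) = e^(−0.223×3.03) = e^(−0.6757) = 0.5088; e^(−k₂t) = e^(−2.212) = 0.1095.
C_N = 0.223×1.25/(0.730−0.223) × (0.5088−0.1095) = 0.5498×0.3993 = 0.2195 kmol/m³.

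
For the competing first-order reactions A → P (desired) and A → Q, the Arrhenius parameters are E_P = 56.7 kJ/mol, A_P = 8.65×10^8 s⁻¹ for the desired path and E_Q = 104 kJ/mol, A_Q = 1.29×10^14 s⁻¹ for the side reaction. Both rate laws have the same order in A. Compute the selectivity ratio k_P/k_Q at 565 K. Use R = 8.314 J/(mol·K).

k_P/k_Q = (A_P/A_Q)·exp[−(E_P−E_Q)/(RT)] = (A_P/A_Q)·exp[(E_Q−E_P)/(RT)].
(E_Q−E_P)/(RT) = (104−56.7)×10³/(8.314×565) = 47300/4697 = 10.07.
k_P/k_Q = (8.65×10^8/1.29×10^14)·exp(10.07) = 6.705×10^-6 × 23609 = 0.158.
Since E_P < E_Q, lowering the temperature improves selectivity toward P.

0.158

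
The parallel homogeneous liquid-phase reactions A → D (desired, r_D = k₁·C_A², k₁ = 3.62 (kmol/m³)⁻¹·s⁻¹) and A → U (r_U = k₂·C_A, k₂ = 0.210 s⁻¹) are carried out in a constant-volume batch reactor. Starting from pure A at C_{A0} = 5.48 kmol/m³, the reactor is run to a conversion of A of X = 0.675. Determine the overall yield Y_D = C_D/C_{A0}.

C_A = C_{A0}(1−X) = 1.781 kmol/m³.
Along a PFR/batch, dC_U/dC_A = −r_U/(r_D+r_U) = −k₂/(k₂+k₁·C_A).
Integrating from C_{A0} to C_A: C_U = (0.210/3.62)·ln[(0.210+3.62·5.48)/(0.210+3.62·1.78)] = 0.05801·ln(20.05/6.657) = 0.06395 kmol/m³.
Then C_D = (C_{A0}−C_A) − C_U = 3.699 − 0.06395 = 3.635 kmol/m³.
Y_D = C_D/C_{A0} = 3.635/5.48 = 0.663.

0.663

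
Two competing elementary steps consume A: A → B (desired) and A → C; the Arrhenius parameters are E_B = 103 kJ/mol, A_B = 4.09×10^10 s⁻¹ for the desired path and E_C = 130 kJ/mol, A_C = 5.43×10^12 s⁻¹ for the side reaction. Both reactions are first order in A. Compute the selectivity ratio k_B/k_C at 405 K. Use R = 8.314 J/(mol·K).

22.9

With equal orders, S_{B/C} = k_B/k_C = (A_B/A_C)·exp[(E_C−E_B)/(RT)].
(E_C−E_B)/(RT) = (130−103)×10³/(8.314×405) = 27000/3367 = 8.019.
k_B/k_C = (4.09×10^10/5.43×10^12)·exp(8.019) = 0.007532 × 3037 = 22.9.
Since E_B < E_C, lowering the temperature improves selectivity toward B.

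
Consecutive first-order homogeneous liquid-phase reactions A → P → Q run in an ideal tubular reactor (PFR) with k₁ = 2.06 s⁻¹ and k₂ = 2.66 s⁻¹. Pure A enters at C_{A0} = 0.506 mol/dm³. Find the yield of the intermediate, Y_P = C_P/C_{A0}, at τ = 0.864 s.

For first-order series with pure A initially, C_P(τ) = k₁C_{A0}/(k₂−k₁)·(e^(−k₁τ) − e^(−k₂τ)).
e^(−k₁τ) = e^(−2.06×0.864) = e^(−1.780) = 0.1687; e^(−k₂τ) = e^(−2.298) = 0.1004.
C_P = 2.06×0.506/(2.66−2.06) × (0.1687−0.1004) = 1.737×0.06823 = 0.1185 mol/dm³.
Y_P = C_P/C_{A0} = 0.1185/0.506 = 0.234.

0.234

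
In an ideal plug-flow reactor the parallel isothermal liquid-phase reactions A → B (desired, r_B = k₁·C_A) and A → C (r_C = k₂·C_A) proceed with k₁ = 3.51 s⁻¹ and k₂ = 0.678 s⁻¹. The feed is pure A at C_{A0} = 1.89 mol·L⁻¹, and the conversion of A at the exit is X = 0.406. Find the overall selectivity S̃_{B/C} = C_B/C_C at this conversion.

5.18

C_A = C_{A0}(1−X) = 1.123 mol·L⁻¹.
Both paths are first order in A, so the instantaneous fraction to B is constant: dC_B/d(−C_A) = k₁/(k₁+k₂) = 0.8381.
C_B = 0.8381·(C_{A0}−C_A) = 0.8381×0.7673 = 0.643 mol·L⁻¹.
C_C = (C_{A0}−C_A)−C_B = 0.1242 mol·L⁻¹; S̃_{B/C} = 0.6431/0.1242 = 5.18.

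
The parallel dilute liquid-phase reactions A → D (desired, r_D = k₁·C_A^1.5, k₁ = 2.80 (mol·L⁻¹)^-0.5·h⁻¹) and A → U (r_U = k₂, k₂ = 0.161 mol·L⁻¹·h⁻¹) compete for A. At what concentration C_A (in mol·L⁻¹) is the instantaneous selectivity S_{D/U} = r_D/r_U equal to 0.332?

0.0714 mol·L⁻¹

S_{D/U} = (k₁/k₂)·C_A^1.5 ⇒ C_A = (S·k₂/k₁)^(1/1.5).
= (0.332×0.161/2.80)^(0.6667) = (0.01909)^(0.6667) = 0.0714 mol·L⁻¹.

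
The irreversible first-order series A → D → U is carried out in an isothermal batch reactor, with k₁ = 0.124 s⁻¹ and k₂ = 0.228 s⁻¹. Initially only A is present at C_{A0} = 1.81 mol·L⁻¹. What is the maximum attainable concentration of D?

0.476 mol·L⁻¹

Evaluating C_D at t_opt = ln(k₂/k₁)/(k₂−k₁) gives C_{D,max}/C_{A0} = (k₁/k₂)^[k₂/(k₂−k₁)].
= (0.124/0.228)^(0.228/(0.228−0.124)) = (0.5439)^(2.192) = 0.2631.
C_{D,max} = 0.2631×1.81 = 0.476 mol·L⁻¹.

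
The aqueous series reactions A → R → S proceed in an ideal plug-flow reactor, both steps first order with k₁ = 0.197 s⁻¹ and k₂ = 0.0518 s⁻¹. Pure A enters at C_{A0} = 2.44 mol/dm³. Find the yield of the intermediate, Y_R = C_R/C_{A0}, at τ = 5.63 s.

0.566

Solving the coupled first-order balances gives C_R(τ) = [k₁/(k₂−k₁)]·C_{A0}·(e^(−k₁τ) − e^(−k₂τ)).
e^(−k₁τ) = e^(−0.197×5.63) = e^(−1.109) = 0.3299; e^(−k₂τ) = e^(−0.2916) = 0.7470.
C_R = 0.197×2.44/(0.0518−0.197) × (0.3299−0.7470) = (-3.310)×(-0.4172) = 1.381 mol/dm³.
Y_R = C_R/C_{A0} = 1.381/2.44 = 0.566.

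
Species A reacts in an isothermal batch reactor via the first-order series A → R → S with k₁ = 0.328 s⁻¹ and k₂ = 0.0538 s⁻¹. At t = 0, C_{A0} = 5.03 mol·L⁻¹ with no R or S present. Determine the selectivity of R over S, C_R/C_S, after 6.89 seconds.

Solving the coupled first-order balances gives C_R(t) = [k₁/(k₂−k₁)]·C_{A0}·(e^(−k₁t) − e^(−k₂t)).
e^(−k₁t) = e^(−0.328×6.89) = e^(−2.260) = 0.1044; e^(−k₂t) = e^(−0.3707) = 0.6903.
C_R = 0.328×5.03/(0.0538−0.328) × (0.1044−0.6903) = (-6.017)×(-0.5859) = 3.525 mol·L⁻¹.
C_A = C_{A0}e^(−k₁t) = 0.5249 mol·L⁻¹, so C_S = C_{A0}−C_A−C_R = 0.9797 mol·L⁻¹; C_R/C_S = 3.60.

3.60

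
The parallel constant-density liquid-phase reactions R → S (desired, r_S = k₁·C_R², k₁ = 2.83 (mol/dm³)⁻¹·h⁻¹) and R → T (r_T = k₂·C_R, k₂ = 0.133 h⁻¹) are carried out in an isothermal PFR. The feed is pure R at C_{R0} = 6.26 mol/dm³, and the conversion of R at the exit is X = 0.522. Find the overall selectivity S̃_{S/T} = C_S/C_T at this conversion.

94.2

C_R = C_{R0}(1−X) = 2.992 mol/dm³.
Along a PFR/batch, dC_T/dC_R = −r_T/(r_S+r_T) = −k₂/(k₂+k₁·C_R).
Integrating from C_{R0} to C_R: C_T = (0.133/2.83)·ln[(0.133+2.83·6.26)/(0.133+2.83·2.99)] = 0.04700·ln(17.85/8.601) = 0.03431 mol/dm³.
Then C_S = (C_{R0}−C_R) − C_T = 3.268 − 0.03431 = 3.233 mol/dm³.
S̃_{S/T} = C_S/C_T = 3.233/0.03431 = 94.2.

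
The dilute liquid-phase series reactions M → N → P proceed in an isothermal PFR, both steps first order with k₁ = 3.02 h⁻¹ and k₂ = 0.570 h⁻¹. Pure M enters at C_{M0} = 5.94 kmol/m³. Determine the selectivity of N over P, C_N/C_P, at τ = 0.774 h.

Solving the coupled first-order balances gives C_N(τ) = [k₁/(k₂−k₁)]·C_{M0}·(e^(−k₁τ) − e^(−k₂τ)).
e^(−k₁τ) = e^(−3.02×0.774) = e^(−2.337) = 0.09657; e^(−k₂τ) = e^(−0.4412) = 0.6433.
C_N = 3.02×5.94/(0.570−3.02) × (0.09657−0.6433) = (-7.322)×(-0.5467) = 4.003 kmol/m³.
C_M = C_{M0}e^(−k₁τ) = 0.5736 kmol/m³, so C_P = C_{M0}−C_M−C_N = 1.363 kmol/m³; C_N/C_P = 2.94.

2.94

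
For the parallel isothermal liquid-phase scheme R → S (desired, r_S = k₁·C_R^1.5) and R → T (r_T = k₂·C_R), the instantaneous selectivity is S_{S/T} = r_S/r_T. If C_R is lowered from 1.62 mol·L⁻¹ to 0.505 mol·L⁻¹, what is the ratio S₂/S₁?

0.558

S_{S/T} = (k₁/k₂)·C_R^0.5, so S₂/S₁ = (C_{R,2}/C_{R,1})^0.5.
= (0.505/1.62)^0.5 = (0.3117)^0.5 = 0.558.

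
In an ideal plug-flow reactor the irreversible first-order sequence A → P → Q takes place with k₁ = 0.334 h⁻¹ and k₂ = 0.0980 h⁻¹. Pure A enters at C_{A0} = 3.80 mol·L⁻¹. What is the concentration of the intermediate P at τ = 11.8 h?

For first-order series with pure A initially, C_P(τ) = k₁C_{A0}/(k₂−k₁)·(e^(−k₁τ) − e^(−k₂τ)).
e^(−k₁τ) = e^(−0.334×11.8) = e^(−3.941) = 0.01942; e^(−k₂τ) = e^(−1.156) = 0.3146.
C_P = 0.334×3.80/(0.0980−0.334) × (0.01942−0.3146) = (-5.378)×(-0.2952) = 1.588 mol·L⁻¹.

1.59 mol·L⁻¹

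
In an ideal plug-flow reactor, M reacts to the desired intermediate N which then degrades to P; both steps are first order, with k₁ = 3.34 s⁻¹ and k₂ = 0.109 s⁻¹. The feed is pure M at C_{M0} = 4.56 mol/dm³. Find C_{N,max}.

4.06 mol/dm³

Evaluating C_N at τ_opt = ln(k₂/k₁)/(k₂−k₁) gives C_{N,max}/C_{M0} = (k₁/k₂)^[k₂/(k₂−k₁)].
= (3.34/0.109)^(0.109/(0.109−3.34)) = (30.64)^(-0.03374) = 0.8910.
C_{N,max} = 0.8910×4.56 = 4.06 mol/dm³.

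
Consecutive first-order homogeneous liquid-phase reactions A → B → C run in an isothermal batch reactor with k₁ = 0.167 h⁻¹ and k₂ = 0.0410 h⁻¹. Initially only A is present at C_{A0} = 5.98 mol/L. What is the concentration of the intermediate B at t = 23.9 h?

The intermediate concentration in a first-order A→B→C sequence is C_B = k₁C_{A0}(e^(−k₁t) − e^(−k₂t))/(k₂−k₁).
e^(−k₁t) = e^(−0.167×23.9) = e^(−3.991) = 0.01848; e^(−k₂t) = e^(−0.9799) = 0.3753.
C_B = 0.167×5.98/(0.0410−0.167) × (0.01848−0.3753) = (-7.926)×(-0.3569) = 2.829 mol/L.

2.83 mol/L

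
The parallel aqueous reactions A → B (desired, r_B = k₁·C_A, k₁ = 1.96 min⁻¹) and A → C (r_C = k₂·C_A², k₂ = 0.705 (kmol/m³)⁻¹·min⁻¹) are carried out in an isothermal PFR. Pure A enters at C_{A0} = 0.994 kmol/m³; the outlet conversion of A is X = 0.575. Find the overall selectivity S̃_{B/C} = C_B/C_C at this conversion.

3.97

C_A = C_{A0}(1−X) = 0.4225 kmol/m³.
Along a PFR/batch, dC_B/dC_A = −r_B/(r_B+r_C) = −k₁/(k₁+k₂·C_A).
Integrating from C_{A0} to C_A: C_B = (1.96/0.705)·ln[(1.96+0.705·0.994)/(1.96+0.705·0.422)] = 2.780·ln(2.661/2.258) = 0.4565 kmol/m³.
C_C = (C_{A0}−C_A)−C_B = 0.1150 kmol/m³; S̃_{B/C} = 0.4565/0.1150 = 3.97.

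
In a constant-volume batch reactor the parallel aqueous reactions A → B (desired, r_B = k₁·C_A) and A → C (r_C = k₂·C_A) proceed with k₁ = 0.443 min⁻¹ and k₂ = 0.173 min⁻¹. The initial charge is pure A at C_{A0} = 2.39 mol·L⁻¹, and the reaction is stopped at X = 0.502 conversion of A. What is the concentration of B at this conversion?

C_A = C_{A0}(1−X) = 1.190 mol·L⁻¹.
Both paths are first order in A, so the instantaneous fraction to B is constant: dC_B/d(−C_A) = k₁/(k₁+k₂) = 0.7192.
C_B = 0.7192·(C_{A0}−C_A) = 0.7192×1.200 = 0.863 mol·L⁻¹.

0.863 mol·L⁻¹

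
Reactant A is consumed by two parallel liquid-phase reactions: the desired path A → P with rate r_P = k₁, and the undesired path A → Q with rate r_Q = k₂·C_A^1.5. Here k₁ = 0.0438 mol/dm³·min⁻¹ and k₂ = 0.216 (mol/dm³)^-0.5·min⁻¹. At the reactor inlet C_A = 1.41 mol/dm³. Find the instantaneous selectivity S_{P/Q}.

0.121

S_{P/Q} = r_P/r_Q = (k₁)/(k₂·C_A^1.5) = (k₁/k₂)·C_A^-1.5.
= (0.0438) / (0.216×1.410^1.5) = 0.04380/0.3616 = 0.121.
The undesired path is higher order in A, so low C_A (CSTR or dilute feed) favours P.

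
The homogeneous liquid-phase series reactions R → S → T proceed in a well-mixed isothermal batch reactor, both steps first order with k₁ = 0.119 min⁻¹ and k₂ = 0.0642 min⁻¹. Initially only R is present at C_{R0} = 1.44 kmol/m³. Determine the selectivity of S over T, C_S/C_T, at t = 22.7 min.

The intermediate concentration in a first-order A→B→C sequence is C_S = k₁C_{R0}(e^(−k₁t) − e^(−k₂t))/(k₂−k₁).
e^(−k₁t) = e^(−0.119×22.7) = e^(−2.701) = 0.06712; e^(−k₂t) = e^(−1.457) = 0.2329.
C_S = 0.119×1.44/(0.0642−0.119) × (0.06712−0.2329) = (-3.127)×(-0.1657) = 0.5183 kmol/m³.
C_R = C_{R0}e^(−k₁t) = 0.09665 kmol/m³, so C_T = C_{R0}−C_R−C_S = 0.8251 kmol/m³; C_S/C_T = 0.628.

0.628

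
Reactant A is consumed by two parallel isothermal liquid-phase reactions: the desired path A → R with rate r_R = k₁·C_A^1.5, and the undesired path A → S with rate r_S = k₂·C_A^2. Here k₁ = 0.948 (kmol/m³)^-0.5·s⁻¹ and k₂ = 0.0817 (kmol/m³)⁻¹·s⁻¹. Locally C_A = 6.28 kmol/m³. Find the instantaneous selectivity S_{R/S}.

S_{R/S} = r_R/r_S = (k₁·C_A^1.5)/(k₂·C_A^2) = (k₁/k₂)·C_A^-0.5.
= (0.948×6.280^1.5) / (0.0817×6.280^2) = 14.92/3.222 = 4.63.
The undesired path is higher order in A, so low C_A (CSTR or dilute feed) favours R.

4.63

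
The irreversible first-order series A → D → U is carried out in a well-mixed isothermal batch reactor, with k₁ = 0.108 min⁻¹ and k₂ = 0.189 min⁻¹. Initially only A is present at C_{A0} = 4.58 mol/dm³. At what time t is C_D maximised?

6.91 min

For first-order series the maximum of C_D occurs at t_opt = ln(k₂/k₁)/(k₂−k₁).
= ln(0.189/0.108)/(0.189−0.108) = ln(1.750)/0.08100 = 0.5596/0.08100 = 6.91 min.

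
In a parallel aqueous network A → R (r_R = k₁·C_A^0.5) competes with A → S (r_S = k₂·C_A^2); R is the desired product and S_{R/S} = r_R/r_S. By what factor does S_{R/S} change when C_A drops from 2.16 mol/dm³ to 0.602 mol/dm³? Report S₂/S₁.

S_{R/S} = (k₁/k₂)·C_A^-1.5, so S₂/S₁ = (C_{A,2}/C_{A,1})^-1.5.
= (0.602/2.16)^(-1.5) = (0.2787)^(-1.5) = 6.80.

6.80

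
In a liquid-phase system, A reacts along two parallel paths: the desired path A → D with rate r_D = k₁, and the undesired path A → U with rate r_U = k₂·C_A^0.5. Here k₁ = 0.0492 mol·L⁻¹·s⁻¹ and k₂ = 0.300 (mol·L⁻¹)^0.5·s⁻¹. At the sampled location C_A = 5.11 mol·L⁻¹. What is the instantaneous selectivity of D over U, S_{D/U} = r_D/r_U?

S_{D/U} = r_D/r_U = (k₁)/(k₂·C_A^0.5) = (k₁/k₂)·C_A^-0.5.
= (0.0492) / (0.300×5.110^0.5) = 0.04920/0.6782 = 0.0725.
The undesired path is higher order in A, so low C_A (CSTR or dilute feed) favours D.

0.0725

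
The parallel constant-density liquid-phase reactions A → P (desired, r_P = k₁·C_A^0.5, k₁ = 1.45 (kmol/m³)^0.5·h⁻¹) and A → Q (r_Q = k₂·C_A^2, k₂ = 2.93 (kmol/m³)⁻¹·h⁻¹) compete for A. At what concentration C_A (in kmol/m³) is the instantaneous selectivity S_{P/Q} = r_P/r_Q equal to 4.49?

S_{P/Q} = (k₁/k₂)·C_A^-1.5 ⇒ C_A = (S·k₂/k₁)^(1/(-1.5)).
= (4.49×2.93/1.45)^(-0.6667) = (9.073)^(-0.6667) = 0.230 kmol/m³.

0.230 kmol/m³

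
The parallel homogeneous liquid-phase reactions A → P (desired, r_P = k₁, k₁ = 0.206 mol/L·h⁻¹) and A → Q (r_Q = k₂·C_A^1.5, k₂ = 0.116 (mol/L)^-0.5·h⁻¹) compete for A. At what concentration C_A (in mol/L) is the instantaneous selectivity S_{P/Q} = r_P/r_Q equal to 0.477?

2.40 mol/L

S_{P/Q} = (k₁/k₂)·C_A^-1.5 ⇒ C_A = (S·k₂/k₁)^(1/(-1.5)).
= (0.477×0.116/0.206)^(-0.6667) = (0.2686)^(-0.6667) = 2.40 mol/L.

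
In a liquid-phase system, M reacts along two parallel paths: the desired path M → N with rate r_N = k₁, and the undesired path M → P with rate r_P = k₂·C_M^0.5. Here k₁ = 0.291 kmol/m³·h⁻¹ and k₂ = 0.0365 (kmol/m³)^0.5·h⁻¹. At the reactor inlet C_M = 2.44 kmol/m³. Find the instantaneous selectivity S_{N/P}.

S_{N/P} = r_N/r_P = (k₁)/(k₂·C_M^0.5) = (k₁/k₂)·C_M^-0.5.
= (0.291) / (0.0365×2.440^0.5) = 0.2910/0.05701 = 5.10.
The undesired path is higher order in M, so low C_M (CSTR or dilute feed) favours N.

5.10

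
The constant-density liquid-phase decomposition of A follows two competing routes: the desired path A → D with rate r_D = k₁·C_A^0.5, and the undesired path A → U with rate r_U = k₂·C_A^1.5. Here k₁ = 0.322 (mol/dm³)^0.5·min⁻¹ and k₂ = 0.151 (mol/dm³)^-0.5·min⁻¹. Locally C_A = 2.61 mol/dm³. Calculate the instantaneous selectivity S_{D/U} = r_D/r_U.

S_{D/U} = r_D/r_U = (k₁·C_A^0.5)/(k₂·C_A^1.5) = (k₁/k₂)·C_A⁻¹.
= (0.322×2.610^0.5) / (0.151×2.610^1.5) = 0.5202/0.6367 = 0.817.
The undesired path is higher order in A, so low C_A (CSTR or dilute feed) favours D.

0.817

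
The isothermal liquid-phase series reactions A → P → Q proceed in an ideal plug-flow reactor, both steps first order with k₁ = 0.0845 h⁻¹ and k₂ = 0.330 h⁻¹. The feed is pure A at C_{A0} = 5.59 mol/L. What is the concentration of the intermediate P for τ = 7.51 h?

The intermediate concentration in a first-order A→B→C sequence is C_P = k₁C_{A0}(e^(−k₁τ) − e^(−k₂τ))/(k₂−k₁).
e^(−k₁τ) = e^(−0.0845×7.51) = e^(−0.6346) = 0.5302; e^(−k₂τ) = e^(−2.478) = 0.08389.
C_P = 0.0845×5.59/(0.330−0.0845) × (0.5302−0.08389) = 1.924×0.4463 = 0.8586 mol/L.

0.859 mol/L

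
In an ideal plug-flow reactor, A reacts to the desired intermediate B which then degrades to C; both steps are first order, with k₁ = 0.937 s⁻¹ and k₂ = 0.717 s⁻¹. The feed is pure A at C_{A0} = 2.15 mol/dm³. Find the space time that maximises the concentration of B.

For first-order series the maximum of C_B occurs at τ_opt = ln(k₂/k₁)/(k₂−k₁).
= ln(0.717/0.937)/(0.717−0.937) = ln(0.7652)/-0.2200 = -0.2676/-0.2200 = 1.22 s.

1.22 s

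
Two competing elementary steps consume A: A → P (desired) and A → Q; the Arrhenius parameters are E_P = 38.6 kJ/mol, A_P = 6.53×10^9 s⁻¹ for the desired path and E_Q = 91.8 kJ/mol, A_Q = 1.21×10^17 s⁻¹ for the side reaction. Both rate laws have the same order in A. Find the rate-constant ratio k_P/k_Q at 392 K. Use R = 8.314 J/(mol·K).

k_P/k_Q = (A_P/A_Q)·exp[−(E_P−E_Q)/(RT)] = (A_P/A_Q)·exp[(E_Q−E_P)/(RT)].
(E_Q−E_P)/(RT) = (91.8−38.6)×10³/(8.314×392) = 53200/3259 = 16.32.
k_P/k_Q = (6.53×10^9/1.21×10^17)·exp(16.32) = 5.397×10^-8 × 1.228×10^7 = 0.663.
Since E_P < E_Q, lowering the temperature improves selectivity toward P.

0.663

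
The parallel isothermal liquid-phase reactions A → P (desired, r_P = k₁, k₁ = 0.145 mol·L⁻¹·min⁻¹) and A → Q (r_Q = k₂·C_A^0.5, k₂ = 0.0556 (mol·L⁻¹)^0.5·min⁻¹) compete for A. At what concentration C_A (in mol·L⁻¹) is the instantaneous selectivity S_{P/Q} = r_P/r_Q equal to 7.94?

0.108 mol·L⁻¹

S_{P/Q} = (k₁/k₂)·C_A^-0.5 ⇒ C_A = (S·k₂/k₁)^(-2).
= (7.94×0.0556/0.145)^(-2) = (3.045)^(-2) = 0.108 mol·L⁻¹.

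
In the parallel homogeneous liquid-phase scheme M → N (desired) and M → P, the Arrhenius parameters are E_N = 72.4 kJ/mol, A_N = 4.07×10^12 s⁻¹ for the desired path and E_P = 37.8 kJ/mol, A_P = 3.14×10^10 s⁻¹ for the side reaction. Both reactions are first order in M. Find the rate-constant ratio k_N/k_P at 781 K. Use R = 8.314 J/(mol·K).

0.629

k_N/k_P = (A_N/A_P)·exp[−(E_N−E_P)/(RT)] = (A_N/A_P)·exp[(E_P−E_N)/(RT)].
(E_P−E_N)/(RT) = (37.8−72.4)×10³/(8.314×781) = -34600/6493 = -5.329.
k_N/k_P = (4.07×10^12/3.14×10^10)·exp(-5.329) = 129.6 × 0.004851 = 0.629.
Since E_N > E_P, raising the temperature improves selectivity toward N.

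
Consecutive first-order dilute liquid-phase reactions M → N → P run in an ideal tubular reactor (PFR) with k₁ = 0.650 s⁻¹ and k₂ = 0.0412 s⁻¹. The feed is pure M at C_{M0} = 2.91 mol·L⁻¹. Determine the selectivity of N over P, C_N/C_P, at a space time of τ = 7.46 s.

The intermediate concentration in a first-order A→B→C sequence is C_N = k₁C_{M0}(e^(−k₁τ) − e^(−k₂τ))/(k₂−k₁).
e^(−k₁τ) = e^(−0.650×7.46) = e^(−4.849) = 0.007836; e^(−k₂τ) = e^(−0.3074) = 0.7354.
C_N = 0.650×2.91/(0.0412−0.650) × (0.007836−0.7354) = (-3.107)×(-0.7276) = 2.260 mol·L⁻¹.
C_M = C_{M0}e^(−k₁τ) = 0.02280 mol·L⁻¹, so C_P = C_{M0}−C_M−C_N = 0.6267 mol·L⁻¹; C_N/C_P = 3.61.

3.61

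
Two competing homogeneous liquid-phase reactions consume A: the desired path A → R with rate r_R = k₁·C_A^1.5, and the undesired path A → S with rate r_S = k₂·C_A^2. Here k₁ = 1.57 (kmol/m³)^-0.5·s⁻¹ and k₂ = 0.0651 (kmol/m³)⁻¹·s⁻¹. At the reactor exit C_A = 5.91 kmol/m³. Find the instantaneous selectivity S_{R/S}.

S_{R/S} = r_R/r_S = (k₁·C_A^1.5)/(k₂·C_A^2) = (k₁/k₂)·C_A^-0.5.
= (1.57×5.910^1.5) / (0.0651×5.910^2) = 22.56/2.274 = 9.92.

9.92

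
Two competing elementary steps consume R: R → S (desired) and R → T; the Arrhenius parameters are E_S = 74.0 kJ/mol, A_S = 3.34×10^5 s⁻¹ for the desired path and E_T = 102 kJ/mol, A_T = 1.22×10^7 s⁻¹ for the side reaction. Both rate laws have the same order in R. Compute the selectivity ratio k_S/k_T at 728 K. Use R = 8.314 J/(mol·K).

With equal orders, S_{S/T} = k_S/k_T = (A_S/A_T)·exp[(E_T−E_S)/(RT)].
(E_T−E_S)/(RT) = (102−74.0)×10³/(8.314×728) = 28000/6053 = 4.626.
k_S/k_T = (3.34×10^5/1.22×10^7)·exp(4.626) = 0.02738 × 102.1 = 2.80.
Since E_S < E_T, lowering the temperature improves selectivity toward S.

2.80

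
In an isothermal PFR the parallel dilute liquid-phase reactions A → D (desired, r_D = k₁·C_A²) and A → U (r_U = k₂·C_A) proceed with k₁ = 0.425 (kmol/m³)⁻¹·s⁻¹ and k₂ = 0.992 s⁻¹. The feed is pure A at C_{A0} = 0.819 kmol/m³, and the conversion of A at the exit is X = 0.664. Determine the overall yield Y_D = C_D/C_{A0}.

C_A = C_{A0}(1−X) = 0.2752 kmol/m³.
Along a PFR/batch, dC_U/dC_A = −r_U/(r_D+r_U) = −k₂/(k₂+k₁·C_A).
Integrating from C_{A0} to C_A: C_U = (0.992/0.425)·ln[(0.992+0.425·0.819)/(0.992+0.425·0.275)] = 2.334·ln(1.340/1.109) = 0.4419 kmol/m³.
Then C_D = (C_{A0}−C_A) − C_U = 0.5438 − 0.4419 = 0.1019 kmol/m³.
Y_D = C_D/C_{A0} = 0.1019/0.819 = 0.124.

0.124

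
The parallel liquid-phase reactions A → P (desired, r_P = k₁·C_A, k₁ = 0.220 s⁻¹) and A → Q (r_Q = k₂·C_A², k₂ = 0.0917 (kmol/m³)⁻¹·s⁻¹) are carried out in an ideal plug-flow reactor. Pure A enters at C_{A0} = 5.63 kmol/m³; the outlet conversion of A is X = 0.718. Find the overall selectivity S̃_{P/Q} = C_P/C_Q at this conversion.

0.711

C_A = C_{A0}(1−X) = 1.588 kmol/m³.
Along a PFR/batch, dC_P/dC_A = −r_P/(r_P+r_Q) = −k₁/(k₁+k₂·C_A).
Integrating from C_{A0} to C_A: C_P = (0.220/0.0917)·ln[(0.220+0.0917·5.63)/(0.220+0.0917·1.59)] = 2.399·ln(0.7363/0.3656) = 1.680 kmol/m³.
C_Q = (C_{A0}−C_A)−C_P = 2.363 kmol/m³; S̃_{P/Q} = 1.680/2.363 = 0.711.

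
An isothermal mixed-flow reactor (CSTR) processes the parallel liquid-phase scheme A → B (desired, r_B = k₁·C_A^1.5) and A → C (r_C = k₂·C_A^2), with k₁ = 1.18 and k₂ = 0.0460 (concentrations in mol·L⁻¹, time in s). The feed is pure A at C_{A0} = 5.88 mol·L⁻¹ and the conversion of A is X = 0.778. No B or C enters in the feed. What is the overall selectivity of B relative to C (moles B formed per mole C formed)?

Exit C_A = C_{A0}(1−X) = 5.88×0.222 = 1.305 mol·L⁻¹.
In a CSTR the entire volume is at exit conditions, so r_B = 1.18×1.305^1.5 = 1.760 and r_C = 0.0460×1.305^2 = 0.07838.
Overall selectivity = C_B/C_C = r_Bτ/(r_Cτ) = r_B/r_C = 22.5.

22.5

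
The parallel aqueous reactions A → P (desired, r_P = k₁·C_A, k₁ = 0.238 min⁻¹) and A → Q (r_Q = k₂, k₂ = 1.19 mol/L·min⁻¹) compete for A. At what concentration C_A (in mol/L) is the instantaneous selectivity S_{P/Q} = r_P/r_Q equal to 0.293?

1.47 mol/L

S_{P/Q} = (k₁/k₂)·C_A ⇒ C_A = S·k₂/k₁.
= 0.293×1.19/0.238 = 1.47 mol/L.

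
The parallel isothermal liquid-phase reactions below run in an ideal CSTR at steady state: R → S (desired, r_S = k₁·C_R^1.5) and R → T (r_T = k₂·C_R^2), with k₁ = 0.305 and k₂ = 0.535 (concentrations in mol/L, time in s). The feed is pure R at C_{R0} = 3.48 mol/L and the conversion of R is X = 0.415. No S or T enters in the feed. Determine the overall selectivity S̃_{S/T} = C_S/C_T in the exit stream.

Exit C_R = C_{R0}(1−X) = 3.48×0.585 = 2.036 mol/L.
In a CSTR the entire volume is at exit conditions, so r_S = 0.305×2.036^1.5 = 0.8859 and r_T = 0.535×2.036^2 = 2.217.
Overall selectivity = C_S/C_T = r_Sτ/(r_Tτ) = r_S/r_T = 0.400.

0.400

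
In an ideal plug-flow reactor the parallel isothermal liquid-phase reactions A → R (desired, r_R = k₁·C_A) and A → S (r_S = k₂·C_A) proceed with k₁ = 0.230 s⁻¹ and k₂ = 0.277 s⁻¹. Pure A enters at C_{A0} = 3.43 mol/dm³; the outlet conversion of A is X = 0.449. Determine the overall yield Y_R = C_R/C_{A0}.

C_A = C_{A0}(1−X) = 1.890 mol/dm³.
Both paths are first order in A, so the instantaneous fraction to R is constant: dC_R/d(−C_A) = k₁/(k₁+k₂) = 0.4536.
C_R = 0.4536·(C_{A0}−C_A) = 0.4536×1.540 = 0.699 mol/dm³.
Y_R = C_R/C_{A0} = 0.6987/3.43 = 0.204.

0.204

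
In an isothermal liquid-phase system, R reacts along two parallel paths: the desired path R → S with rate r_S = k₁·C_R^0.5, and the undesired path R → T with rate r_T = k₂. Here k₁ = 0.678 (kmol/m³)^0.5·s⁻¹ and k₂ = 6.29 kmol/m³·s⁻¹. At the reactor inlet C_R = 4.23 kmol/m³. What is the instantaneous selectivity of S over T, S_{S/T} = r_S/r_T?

S_{S/T} = r_S/r_T = (k₁·C_R^0.5)/(k₂) = (k₁/k₂)·C_R^0.5.
= (0.678×4.230^0.5) / (6.29) = 1.394/6.290 = 0.222.
Since the desired path is higher order in R, keeping C_R high (PFR or concentrated feed) favours S.

0.222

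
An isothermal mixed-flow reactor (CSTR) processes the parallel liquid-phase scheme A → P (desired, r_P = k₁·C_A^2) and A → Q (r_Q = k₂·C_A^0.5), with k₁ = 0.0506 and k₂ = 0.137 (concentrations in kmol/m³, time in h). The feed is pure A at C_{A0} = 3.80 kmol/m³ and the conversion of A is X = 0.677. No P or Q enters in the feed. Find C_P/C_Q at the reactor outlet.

0.502

Exit C_A = C_{A0}(1−X) = 3.80×0.323 = 1.227 kmol/m³.
Rates in a CSTR are evaluated at the outlet concentration: r_P = 0.0506×1.227^2 = 0.07623, r_Q = 0.137×1.227^0.5 = 0.1518.
Overall selectivity = C_P/C_Q = r_Pτ/(r_Qτ) = r_P/r_Q = 0.502.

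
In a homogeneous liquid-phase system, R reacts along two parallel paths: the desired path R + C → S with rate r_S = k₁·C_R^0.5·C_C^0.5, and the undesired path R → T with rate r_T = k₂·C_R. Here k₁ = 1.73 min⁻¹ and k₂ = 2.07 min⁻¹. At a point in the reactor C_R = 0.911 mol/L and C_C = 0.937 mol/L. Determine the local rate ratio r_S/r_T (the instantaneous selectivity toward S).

0.848

S_{S/T} = r_S/r_T = (k₁·C_R^0.5·C_C^0.5)/(k₂·C_R) = (k₁/k₂)·C_R^-0.5·C_C^0.5.
= (1.73×0.9110^0.5×0.9370^0.5) / (2.07×0.9110) = 1.598/1.886 = 0.848.
The undesired path is higher order in R, so low C_R (CSTR or dilute feed) favours S.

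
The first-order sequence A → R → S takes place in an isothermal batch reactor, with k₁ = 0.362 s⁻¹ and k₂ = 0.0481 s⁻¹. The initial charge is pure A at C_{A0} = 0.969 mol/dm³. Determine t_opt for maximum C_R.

6.43 s

Setting dC_R/dt = 0 gives t_opt = ln(k₂/k₁)/(k₂−k₁).
= ln(0.0481/0.362)/(0.0481−0.362) = ln(0.1329)/-0.3139 = -2.018/-0.3139 = 6.43 s.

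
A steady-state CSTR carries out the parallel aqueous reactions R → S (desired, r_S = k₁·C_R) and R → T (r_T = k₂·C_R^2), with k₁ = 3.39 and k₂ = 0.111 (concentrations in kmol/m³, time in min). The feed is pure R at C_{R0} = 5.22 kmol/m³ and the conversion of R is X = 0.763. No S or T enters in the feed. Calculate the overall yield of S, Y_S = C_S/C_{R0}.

Exit C_R = C_{R0}(1−X) = 5.22×0.237 = 1.237 kmol/m³.
In a CSTR the entire volume is at exit conditions, so r_S = 3.39×1.237 = 4.194 and r_T = 0.111×1.237^2 = 0.1699.
Fraction of consumed R going to S: r_S/(r_S+r_T) = 0.9611.
C_S = 0.9611·C_{R0}·X = 0.9611×5.22×0.763 = 3.83 kmol/m³; Y_S = C_S/C_{R0} = 0.733.

0.733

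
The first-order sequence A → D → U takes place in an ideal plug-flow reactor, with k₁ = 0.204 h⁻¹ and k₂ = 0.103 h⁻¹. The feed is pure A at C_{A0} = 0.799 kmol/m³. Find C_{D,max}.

Evaluating C_D at τ_opt = ln(k₂/k₁)/(k₂−k₁) gives C_{D,max}/C_{A0} = (k₁/k₂)^[k₂/(k₂−k₁)].
= (0.204/0.103)^(0.103/(0.103−0.204)) = (1.981)^(-1.020) = 0.4981.
C_{D,max} = 0.4981×0.799 = 0.398 kmol/m³.

0.398 kmol/m³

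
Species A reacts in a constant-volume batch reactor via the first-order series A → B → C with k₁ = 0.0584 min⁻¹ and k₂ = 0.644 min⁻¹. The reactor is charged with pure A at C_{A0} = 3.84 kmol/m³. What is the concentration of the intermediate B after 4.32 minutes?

For first-order series with pure A initially, C_B(t) = k₁C_{A0}/(k₂−k₁)·(e^(−k₁t) − e^(−k₂t)).
e^(−k₁t) = e^(−0.0584×4.32) = e^(−0.2523) = 0.7770; e^(−k₂t) = e^(−2.782) = 0.06191.
C_B = 0.0584×3.84/(0.644−0.0584) × (0.7770−0.06191) = 0.3830×0.7151 = 0.2739 kmol/m³.

0.274 kmol/m³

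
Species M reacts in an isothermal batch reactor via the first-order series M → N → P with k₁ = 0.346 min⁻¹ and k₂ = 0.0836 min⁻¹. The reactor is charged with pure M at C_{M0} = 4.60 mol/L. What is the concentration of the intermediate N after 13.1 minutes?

Solving the coupled first-order balances gives C_N(t) = [k₁/(k₂−k₁)]·C_{M0}·(e^(−k₁t) − e^(−k₂t)).
e^(−k₁t) = e^(−0.346×13.1) = e^(−4.533) = 0.01075; e^(−k₂t) = e^(−1.095) = 0.3345.
C_N = 0.346×4.60/(0.0836−0.346) × (0.01075−0.3345) = (-6.066)×(-0.3237) = 1.964 mol/L.

1.96 mol/L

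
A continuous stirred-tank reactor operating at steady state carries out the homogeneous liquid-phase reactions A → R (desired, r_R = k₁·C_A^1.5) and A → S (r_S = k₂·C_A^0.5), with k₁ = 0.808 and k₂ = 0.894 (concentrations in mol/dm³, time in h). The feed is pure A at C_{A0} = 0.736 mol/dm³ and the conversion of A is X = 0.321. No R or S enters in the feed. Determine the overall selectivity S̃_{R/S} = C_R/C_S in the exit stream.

0.452

Exit C_A = C_{A0}(1−X) = 0.736×0.679 = 0.4997 mol/dm³.
A CSTR operates uniformly at the exit composition, giving r_R = 0.2855 and r_S = 0.6320 (each k·C_A^n at C_A = 0.4997).
Overall selectivity = C_R/C_S = r_Rτ/(r_Sτ) = r_R/r_S = 0.452.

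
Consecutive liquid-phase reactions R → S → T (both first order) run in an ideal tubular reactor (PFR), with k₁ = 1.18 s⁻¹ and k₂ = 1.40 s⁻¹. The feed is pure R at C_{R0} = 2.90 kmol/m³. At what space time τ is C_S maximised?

The intermediate peaks when r₁ = r₂, i.e. k₁e^(−k₁τ) = k₂e^(−k₂τ), giving τ_opt = ln(k₂/k₁)/(k₂−k₁).
= ln(1.40/1.18)/(1.40−1.18) = ln(1.186)/0.2200 = 0.1710/0.2200 = 0.777 s.

0.777 s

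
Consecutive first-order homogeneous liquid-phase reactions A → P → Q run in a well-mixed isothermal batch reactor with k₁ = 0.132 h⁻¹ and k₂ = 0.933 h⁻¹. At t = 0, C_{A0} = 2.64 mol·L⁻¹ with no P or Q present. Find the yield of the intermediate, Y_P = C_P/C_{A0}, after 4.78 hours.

0.0858

The intermediate concentration in a first-order A→B→C sequence is C_P = k₁C_{A0}(e^(−k₁t) − e^(−k₂t))/(k₂−k₁).
e^(−k₁t) = e^(−0.132×4.78) = e^(−0.6310) = 0.5321; e^(−k₂t) = e^(−4.460) = 0.01157.
C_P = 0.132×2.64/(0.933−0.132) × (0.5321−0.01157) = 0.4351×0.5205 = 0.2265 mol·L⁻¹.
Y_P = C_P/C_{A0} = 0.2265/2.64 = 0.0858.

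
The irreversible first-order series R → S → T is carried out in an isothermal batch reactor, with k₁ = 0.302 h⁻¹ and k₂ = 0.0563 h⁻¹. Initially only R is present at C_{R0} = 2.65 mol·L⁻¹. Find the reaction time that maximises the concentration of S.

For first-order series the maximum of C_S occurs at t_opt = ln(k₂/k₁)/(k₂−k₁).
= ln(0.0563/0.302)/(0.0563−0.302) = ln(0.1864)/-0.2457 = -1.680/-0.2457 = 6.84 h.

6.84 h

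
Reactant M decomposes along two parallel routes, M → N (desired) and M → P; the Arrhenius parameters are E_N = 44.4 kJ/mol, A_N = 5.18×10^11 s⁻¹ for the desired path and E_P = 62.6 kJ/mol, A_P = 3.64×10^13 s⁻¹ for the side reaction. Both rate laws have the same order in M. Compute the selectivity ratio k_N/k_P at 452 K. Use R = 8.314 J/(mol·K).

Since both paths have the same order in M, the concentration cancels and S_{N/P} = k_N/k_P = (A_N/A_P)·exp[(E_P−E_N)/(RT)].
(E_P−E_N)/(RT) = (62.6−44.4)×10³/(8.314×452) = 18200/3758 = 4.843.
k_N/k_P = (5.18×10^11/3.64×10^13)·exp(4.843) = 0.01423 × 126.9 = 1.81.
Since E_N < E_P, lowering the temperature improves selectivity toward N.

1.81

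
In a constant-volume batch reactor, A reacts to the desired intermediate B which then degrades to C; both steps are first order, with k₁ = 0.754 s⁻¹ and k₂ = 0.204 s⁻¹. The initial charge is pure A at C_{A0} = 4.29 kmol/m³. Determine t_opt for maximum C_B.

Setting dC_B/dt = 0 gives t_opt = ln(k₂/k₁)/(k₂−k₁).
= ln(0.204/0.754)/(0.204−0.754) = ln(0.2706)/-0.5500 = -1.307/-0.5500 = 2.38 s.

2.38 s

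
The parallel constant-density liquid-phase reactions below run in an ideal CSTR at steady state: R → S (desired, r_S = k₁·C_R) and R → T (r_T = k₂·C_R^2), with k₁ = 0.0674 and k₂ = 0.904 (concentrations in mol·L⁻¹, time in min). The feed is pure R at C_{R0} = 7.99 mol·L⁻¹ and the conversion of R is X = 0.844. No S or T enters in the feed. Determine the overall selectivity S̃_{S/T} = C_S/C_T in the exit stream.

0.0598

Exit C_R = C_{R0}(1−X) = 7.99×0.156 = 1.246 mol·L⁻¹.
A CSTR operates uniformly at the exit composition, giving r_S = 0.08401 and r_T = 1.404 (each k·C_R^n at C_R = 1.246).
Overall selectivity = C_S/C_T = r_Sτ/(r_Tτ) = r_S/r_T = 0.0598.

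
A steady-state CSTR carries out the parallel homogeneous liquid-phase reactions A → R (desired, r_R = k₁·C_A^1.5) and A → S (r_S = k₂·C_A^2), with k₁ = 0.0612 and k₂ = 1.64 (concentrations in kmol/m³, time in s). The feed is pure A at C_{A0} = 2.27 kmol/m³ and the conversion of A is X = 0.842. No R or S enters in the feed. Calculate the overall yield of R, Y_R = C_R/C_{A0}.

0.0494

Exit C_A = C_{A0}(1−X) = 2.27×0.158 = 0.3587 kmol/m³.
A CSTR operates uniformly at the exit composition, giving r_R = 0.01315 and r_S = 0.2110 (each k·C_A^n at C_A = 0.3587).
Fraction of consumed A going to R: r_R/(r_R+r_S) = 0.05866.
C_R = 0.05866·C_{A0}·X = 0.05866×2.27×0.842 = 0.112 kmol/m³; Y_R = C_R/C_{A0} = 0.0494.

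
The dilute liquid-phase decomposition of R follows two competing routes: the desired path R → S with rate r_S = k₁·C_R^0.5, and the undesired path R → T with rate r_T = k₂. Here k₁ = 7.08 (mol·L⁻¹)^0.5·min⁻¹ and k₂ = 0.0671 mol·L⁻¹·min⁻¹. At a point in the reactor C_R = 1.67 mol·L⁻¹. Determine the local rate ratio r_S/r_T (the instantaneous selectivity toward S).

S_{S/T} = r_S/r_T = (k₁·C_R^0.5)/(k₂) = (k₁/k₂)·C_R^0.5.
= (7.08×1.670^0.5) / (0.0671) = 9.149/0.06710 = 136.
Since the desired path is higher order in R, keeping C_R high (PFR or concentrated feed) favours S.

136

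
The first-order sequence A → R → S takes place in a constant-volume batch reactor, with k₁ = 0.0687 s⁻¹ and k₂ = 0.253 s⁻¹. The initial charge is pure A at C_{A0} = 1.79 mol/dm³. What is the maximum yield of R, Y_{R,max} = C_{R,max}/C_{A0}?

0.167

At the optimum, C_{R,max}/C_{A0} = (k₁/k₂)^[k₂/(k₂−k₁)].
= (0.0687/0.253)^(0.253/(0.253−0.0687)) = (0.2715)^(1.373) = 0.1670.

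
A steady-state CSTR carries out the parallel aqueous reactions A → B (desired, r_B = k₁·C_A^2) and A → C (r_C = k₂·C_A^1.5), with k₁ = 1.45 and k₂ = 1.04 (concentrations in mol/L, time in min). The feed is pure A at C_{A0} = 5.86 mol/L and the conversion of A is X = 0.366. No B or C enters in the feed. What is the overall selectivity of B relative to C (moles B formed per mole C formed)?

Exit C_A = C_{A0}(1−X) = 5.86×0.634 = 3.715 mol/L.
Rates in a CSTR are evaluated at the outlet concentration: r_B = 1.45×3.715^2 = 20.01, r_C = 1.04×3.715^1.5 = 7.448.
Overall selectivity = C_B/C_C = r_Bτ/(r_Cτ) = r_B/r_C = 2.69.

2.69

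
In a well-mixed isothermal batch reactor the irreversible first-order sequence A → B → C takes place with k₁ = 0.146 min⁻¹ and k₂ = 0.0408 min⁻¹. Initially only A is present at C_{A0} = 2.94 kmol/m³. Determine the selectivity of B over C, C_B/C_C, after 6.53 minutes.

6.13

For first-order series with pure A initially, C_B(t) = k₁C_{A0}/(k₂−k₁)·(e^(−k₁t) − e^(−k₂t)).
e^(−k₁t) = e^(−0.146×6.53) = e^(−0.9534) = 0.3854; e^(−k₂t) = e^(−0.2664) = 0.7661.
C_B = 0.146×2.94/(0.0408−0.146) × (0.3854−0.7661) = (-4.080)×(-0.3807) = 1.553 kmol/m³.
C_A = C_{A0}e^(−k₁t) = 1.133 kmol/m³, so C_C = C_{A0}−C_A−C_B = 0.2536 kmol/m³; C_B/C_C = 6.13.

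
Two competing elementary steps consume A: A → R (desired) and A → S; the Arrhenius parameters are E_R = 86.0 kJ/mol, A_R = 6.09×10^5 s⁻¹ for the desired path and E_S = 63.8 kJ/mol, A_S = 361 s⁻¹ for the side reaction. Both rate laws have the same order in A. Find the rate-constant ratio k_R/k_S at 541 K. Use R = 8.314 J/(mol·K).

12.1

With equal orders, S_{R/S} = k_R/k_S = (A_R/A_S)·exp[(E_S−E_R)/(RT)].
(E_S−E_R)/(RT) = (63.8−86.0)×10³/(8.314×541) = -22200/4498 = -4.936.
k_R/k_S = (6.09×10^5/361)·exp(-4.936) = 1687 × 0.007186 = 12.1.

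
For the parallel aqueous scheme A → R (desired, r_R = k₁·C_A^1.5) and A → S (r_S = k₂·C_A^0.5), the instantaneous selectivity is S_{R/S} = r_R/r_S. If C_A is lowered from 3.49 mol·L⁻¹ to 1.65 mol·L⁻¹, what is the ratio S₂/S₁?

S_{R/S} = (k₁/k₂)·C_A, so S₂/S₁ = (C_{A,2}/C_{A,1}).
= 1.65/3.49 = 0.473.

0.473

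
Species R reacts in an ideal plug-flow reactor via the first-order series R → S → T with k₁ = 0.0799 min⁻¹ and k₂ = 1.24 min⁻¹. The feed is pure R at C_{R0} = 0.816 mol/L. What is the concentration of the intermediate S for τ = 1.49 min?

0.0410 mol/L

For first-order series with pure R initially, C_S(τ) = k₁C_{R0}/(k₂−k₁)·(e^(−k₁τ) − e^(−k₂τ)).
e^(−k₁τ) = e^(−0.0799×1.49) = e^(−0.1191) = 0.8878; e^(−k₂τ) = e^(−1.848) = 0.1576.
C_S = 0.0799×0.816/(1.24−0.0799) × (0.8878−0.1576) = 0.05620×0.7301 = 0.04103 mol/L.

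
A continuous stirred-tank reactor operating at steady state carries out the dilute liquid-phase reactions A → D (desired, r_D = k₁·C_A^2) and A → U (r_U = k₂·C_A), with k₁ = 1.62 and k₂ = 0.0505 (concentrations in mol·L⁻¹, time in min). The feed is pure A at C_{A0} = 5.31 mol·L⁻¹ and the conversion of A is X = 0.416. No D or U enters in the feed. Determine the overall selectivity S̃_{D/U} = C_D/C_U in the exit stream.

Exit C_A = C_{A0}(1−X) = 5.31×0.584 = 3.101 mol·L⁻¹.
In a CSTR the entire volume is at exit conditions, so r_D = 1.62×3.101^2 = 15.58 and r_U = 0.0505×3.101 = 0.1566.
Overall selectivity = C_D/C_U = r_Dτ/(r_Uτ) = r_D/r_U = 99.5.

99.5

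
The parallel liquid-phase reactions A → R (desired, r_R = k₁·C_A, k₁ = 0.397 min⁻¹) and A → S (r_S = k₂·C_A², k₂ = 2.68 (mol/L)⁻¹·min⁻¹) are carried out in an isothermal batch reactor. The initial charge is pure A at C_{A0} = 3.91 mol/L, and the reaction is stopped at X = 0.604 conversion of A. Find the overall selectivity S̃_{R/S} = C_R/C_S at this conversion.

0.0579

C_A = C_{A0}(1−X) = 1.548 mol/L.
Along a PFR/batch, dC_R/dC_A = −r_R/(r_R+r_S) = −k₁/(k₁+k₂·C_A).
Integrating from C_{A0} to C_A: C_R = (0.397/2.68)·ln[(0.397+2.68·3.91)/(0.397+2.68·1.55)] = 0.1481·ln(10.88/4.547) = 0.1292 mol/L.
C_S = (C_{A0}−C_A)−C_R = 2.232 mol/L; S̃_{R/S} = 0.1292/2.232 = 0.0579.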